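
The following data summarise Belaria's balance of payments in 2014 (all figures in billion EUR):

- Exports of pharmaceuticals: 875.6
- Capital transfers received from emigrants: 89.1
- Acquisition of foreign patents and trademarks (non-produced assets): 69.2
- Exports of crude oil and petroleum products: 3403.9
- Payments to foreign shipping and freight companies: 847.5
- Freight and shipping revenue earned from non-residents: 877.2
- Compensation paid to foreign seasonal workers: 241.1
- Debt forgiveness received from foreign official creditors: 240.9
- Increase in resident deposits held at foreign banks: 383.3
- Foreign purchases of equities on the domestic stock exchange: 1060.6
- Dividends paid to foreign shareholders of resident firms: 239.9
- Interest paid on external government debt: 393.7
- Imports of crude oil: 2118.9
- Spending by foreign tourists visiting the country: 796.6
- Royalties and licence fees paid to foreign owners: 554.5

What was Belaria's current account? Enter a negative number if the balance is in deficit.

1557.7

Goods: 875.6 + 3403.9 - 2118.9 = 2160.6
Services: -847.5 + 796.6 - 554.5 + 877.2 = 271.8
Primary income: -393.7 - 239.9 - 241.1 = -874.7
Current account = 2160.6 + 271.8 + (-874.7) = 1557.7
(Excluded from the current account — capital account: capital transfers received from emigrants 89.1, acquisition of foreign patents and trademarks (non-produced assets) 69.2, debt forgiveness received from foreign official creditors 240.9; financial account: increase in resident deposits held at foreign banks 383.3, foreign purchases of equities on the domestic stock exchange 1060.6.)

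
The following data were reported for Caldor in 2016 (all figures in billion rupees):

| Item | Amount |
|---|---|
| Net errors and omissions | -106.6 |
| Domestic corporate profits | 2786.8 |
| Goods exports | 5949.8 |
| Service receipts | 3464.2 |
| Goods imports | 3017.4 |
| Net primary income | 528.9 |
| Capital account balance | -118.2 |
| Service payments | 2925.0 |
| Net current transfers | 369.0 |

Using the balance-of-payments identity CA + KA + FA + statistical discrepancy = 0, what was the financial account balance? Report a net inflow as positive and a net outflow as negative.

-4144.7

Goods balance = 5949.8 - 3017.4 = 2932.4
Services balance = 3464.2 - 2925.0 = 539.2
Trade balance (goods + services) = 2932.4 + 539.2 = 3471.6
Net primary income = 528.9
Net secondary income = 369.0
Current account = 3471.6 + 528.9 + 369.0 = 4369.5
Financial account = -(4369.5 + (-118.2) + (-106.6)) = -4144.7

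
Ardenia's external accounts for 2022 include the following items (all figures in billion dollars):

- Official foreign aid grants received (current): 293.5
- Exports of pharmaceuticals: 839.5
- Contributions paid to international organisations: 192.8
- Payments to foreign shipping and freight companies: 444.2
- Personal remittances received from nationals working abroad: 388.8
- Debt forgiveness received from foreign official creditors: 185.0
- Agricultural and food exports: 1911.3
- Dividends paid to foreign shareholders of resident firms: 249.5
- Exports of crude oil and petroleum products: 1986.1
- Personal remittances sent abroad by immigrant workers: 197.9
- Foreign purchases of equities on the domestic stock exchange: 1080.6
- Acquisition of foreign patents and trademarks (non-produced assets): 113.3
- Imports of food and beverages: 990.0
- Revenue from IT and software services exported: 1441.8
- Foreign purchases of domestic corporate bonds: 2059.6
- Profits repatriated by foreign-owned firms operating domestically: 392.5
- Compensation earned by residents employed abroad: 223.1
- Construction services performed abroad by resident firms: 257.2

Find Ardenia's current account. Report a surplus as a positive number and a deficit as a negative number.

Goods: 839.5 + 1986.1 - 990.0 + 1911.3 = 3746.9
Services: 257.2 - 444.2 + 1441.8 = 1254.8
Primary income: -392.5 - 249.5 + 223.1 = -418.9
Secondary income: -192.8 + 293.5 + 388.8 - 197.9 = 291.6
Current account = 3746.9 + 1254.8 + (-418.9) + 291.6 = 4874.4
(Excluded from the current account — capital account: debt forgiveness received from foreign official creditors 185.0, acquisition of foreign patents and trademarks (non-produced assets) 113.3; financial account: foreign purchases of equities on the domestic stock exchange 1080.6, foreign purchases of domestic corporate bonds 2059.6.)

4874.4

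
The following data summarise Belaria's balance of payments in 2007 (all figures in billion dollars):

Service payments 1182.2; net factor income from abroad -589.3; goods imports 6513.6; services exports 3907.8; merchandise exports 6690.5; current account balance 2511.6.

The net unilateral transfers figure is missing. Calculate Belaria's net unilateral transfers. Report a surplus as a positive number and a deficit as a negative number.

198.4

Current account = goods balance + services balance + net primary income + net secondary income
Sum of the known components = 2313.2
Net unilateral transfers = CA - (known components) = 2511.6 - 2313.2 = 198.4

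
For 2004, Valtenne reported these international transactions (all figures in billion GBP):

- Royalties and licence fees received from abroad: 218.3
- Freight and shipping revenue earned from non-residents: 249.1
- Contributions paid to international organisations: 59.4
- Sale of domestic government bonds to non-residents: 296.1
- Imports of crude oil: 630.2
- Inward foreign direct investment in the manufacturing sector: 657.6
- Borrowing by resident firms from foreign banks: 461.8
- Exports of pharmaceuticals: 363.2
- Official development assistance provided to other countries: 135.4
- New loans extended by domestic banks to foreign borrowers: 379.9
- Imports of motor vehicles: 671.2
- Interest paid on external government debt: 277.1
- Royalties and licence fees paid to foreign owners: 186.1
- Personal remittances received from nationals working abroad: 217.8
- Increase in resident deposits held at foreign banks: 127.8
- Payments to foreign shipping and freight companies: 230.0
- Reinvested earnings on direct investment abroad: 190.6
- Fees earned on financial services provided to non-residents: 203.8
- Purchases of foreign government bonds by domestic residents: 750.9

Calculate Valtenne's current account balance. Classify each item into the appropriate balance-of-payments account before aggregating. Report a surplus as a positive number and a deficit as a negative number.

-746.6

Goods: -630.2 - 671.2 + 363.2 = -938.2
Services: 218.3 - 186.1 + 249.1 + 203.8 - 230.0 = 255.1
Primary income: -277.1 + 190.6 = -86.5
Secondary income: 217.8 - 135.4 - 59.4 = 23.0
Current account = (-938.2) + 255.1 + (-86.5) + 23.0 = -746.6
(Excluded from the current account — financial account: sale of domestic government bonds to non-residents 296.1, inward foreign direct investment in the manufacturing sector 657.6, borrowing by resident firms from foreign banks 461.8, new loans extended by domestic banks to foreign borrowers 379.9, increase in resident deposits held at foreign banks 127.8, purchases of foreign government bonds by domestic residents 750.9.)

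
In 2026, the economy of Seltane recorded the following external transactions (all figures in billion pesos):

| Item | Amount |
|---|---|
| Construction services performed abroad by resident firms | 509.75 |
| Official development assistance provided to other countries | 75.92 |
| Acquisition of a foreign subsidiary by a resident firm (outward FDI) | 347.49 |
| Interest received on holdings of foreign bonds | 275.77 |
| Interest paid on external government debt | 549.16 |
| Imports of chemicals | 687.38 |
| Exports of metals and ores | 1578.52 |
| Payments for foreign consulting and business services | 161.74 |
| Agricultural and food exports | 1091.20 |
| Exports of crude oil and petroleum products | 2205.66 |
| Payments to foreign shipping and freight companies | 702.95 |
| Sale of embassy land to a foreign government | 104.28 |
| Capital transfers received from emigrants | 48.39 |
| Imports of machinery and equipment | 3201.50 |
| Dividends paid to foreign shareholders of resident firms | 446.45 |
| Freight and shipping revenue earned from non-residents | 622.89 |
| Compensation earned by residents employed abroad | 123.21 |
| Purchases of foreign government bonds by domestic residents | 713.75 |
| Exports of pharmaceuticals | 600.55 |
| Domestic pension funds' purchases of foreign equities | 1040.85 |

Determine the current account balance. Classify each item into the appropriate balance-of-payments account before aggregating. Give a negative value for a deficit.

Goods: 1091.20 - 3201.50 + 2205.66 + 1578.52 - 687.38 + 600.55 = 1587.05
Services: 622.89 + 509.75 - 161.74 - 702.95 = 267.95
Primary income: -549.16 - 446.45 + 275.77 + 123.21 = -596.63
Secondary income: -75.92
Current account = 1587.05 + 267.95 + (-596.63) + (-75.92) = 1182.45
(Excluded from the current account — financial account: acquisition of a foreign subsidiary by a resident firm (outward FDI) 347.49, purchases of foreign government bonds by domestic residents 713.75, domestic pension funds' purchases of foreign equities 1040.85; capital account: sale of embassy land to a foreign government 104.28, capital transfers received from emigrants 48.39.)

1182.45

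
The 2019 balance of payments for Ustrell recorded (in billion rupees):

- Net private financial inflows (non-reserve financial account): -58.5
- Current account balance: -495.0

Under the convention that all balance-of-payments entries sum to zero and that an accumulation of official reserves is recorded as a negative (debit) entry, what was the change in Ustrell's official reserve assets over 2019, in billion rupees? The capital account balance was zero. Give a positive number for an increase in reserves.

Official reserve transactions balance = -((-495.0) + (-58.5)) = 553.5
An accumulation of reserves is recorded as a debit (negative entry), so the change in the stock of reserves is the negative of that balance.
Change in official reserves = -(553.5) = -553.5

-553.5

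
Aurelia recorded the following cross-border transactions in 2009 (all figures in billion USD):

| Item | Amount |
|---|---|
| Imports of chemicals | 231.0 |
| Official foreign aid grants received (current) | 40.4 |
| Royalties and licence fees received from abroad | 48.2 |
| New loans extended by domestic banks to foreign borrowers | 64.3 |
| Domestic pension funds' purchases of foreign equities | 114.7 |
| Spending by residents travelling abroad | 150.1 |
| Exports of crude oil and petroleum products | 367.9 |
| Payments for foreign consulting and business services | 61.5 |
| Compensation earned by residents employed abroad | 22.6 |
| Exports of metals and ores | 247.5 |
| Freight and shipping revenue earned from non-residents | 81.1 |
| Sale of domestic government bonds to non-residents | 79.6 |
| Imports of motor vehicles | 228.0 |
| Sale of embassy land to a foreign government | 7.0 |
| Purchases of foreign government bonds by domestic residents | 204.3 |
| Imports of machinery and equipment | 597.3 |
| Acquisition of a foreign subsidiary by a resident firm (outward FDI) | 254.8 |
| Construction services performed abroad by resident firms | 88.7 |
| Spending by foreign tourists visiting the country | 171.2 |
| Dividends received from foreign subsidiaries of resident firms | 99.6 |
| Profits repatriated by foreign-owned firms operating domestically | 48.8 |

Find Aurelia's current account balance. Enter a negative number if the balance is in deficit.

-149.5

Goods: 247.5 - 228.0 - 231.0 + 367.9 - 597.3 = -440.9
Services: 88.7 + 48.2 + 81.1 - 150.1 + 171.2 - 61.5 = 177.6
Primary income: 99.6 - 48.8 + 22.6 = 73.4
Secondary income: 40.4
Current account = (-440.9) + 177.6 + 73.4 + 40.4 = -149.5
(Excluded from the current account — financial account: new loans extended by domestic banks to foreign borrowers 64.3, domestic pension funds' purchases of foreign equities 114.7, sale of domestic government bonds to non-residents 79.6, purchases of foreign government bonds by domestic residents 204.3, acquisition of a foreign subsidiary by a resident firm (outward FDI) 254.8; capital account: sale of embassy land to a foreign government 7.0.)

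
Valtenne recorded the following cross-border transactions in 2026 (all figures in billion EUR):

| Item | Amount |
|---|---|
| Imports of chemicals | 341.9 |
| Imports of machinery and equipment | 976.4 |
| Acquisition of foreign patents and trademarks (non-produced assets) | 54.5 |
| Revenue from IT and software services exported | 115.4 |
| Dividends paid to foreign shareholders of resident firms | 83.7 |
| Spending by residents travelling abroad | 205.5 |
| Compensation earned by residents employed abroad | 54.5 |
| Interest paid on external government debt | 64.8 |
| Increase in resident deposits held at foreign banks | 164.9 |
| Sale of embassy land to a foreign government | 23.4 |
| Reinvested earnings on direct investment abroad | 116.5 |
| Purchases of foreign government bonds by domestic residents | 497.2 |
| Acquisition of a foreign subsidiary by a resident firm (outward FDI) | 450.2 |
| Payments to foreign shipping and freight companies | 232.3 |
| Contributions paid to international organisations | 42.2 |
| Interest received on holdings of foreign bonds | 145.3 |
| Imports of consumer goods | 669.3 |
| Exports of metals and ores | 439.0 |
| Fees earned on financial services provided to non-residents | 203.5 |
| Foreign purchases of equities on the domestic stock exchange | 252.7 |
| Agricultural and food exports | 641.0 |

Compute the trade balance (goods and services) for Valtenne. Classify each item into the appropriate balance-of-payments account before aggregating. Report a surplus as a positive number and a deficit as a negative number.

Goods: 641.0 - 669.3 - 341.9 - 976.4 + 439.0 = -907.6
Services: 203.5 - 205.5 + 115.4 - 232.3 = -118.9
Trade balance = -907.6 + (-118.9) = -1026.5
(Excluded from the trade balance — capital account: acquisition of foreign patents and trademarks (non-produced assets) 54.5, sale of embassy land to a foreign government 23.4; primary income: dividends paid to foreign shareholders of resident firms 83.7, compensation earned by residents employed abroad 54.5, interest paid on external government debt 64.8, reinvested earnings on direct investment abroad 116.5, interest received on holdings of foreign bonds 145.3; financial account: increase in resident deposits held at foreign banks 164.9, purchases of foreign government bonds by domestic residents 497.2, acquisition of a foreign subsidiary by a resident firm (outward FDI) 450.2, foreign purchases of equities on the domestic stock exchange 252.7; secondary income: contributions paid to international organisations 42.2.)

-1026.5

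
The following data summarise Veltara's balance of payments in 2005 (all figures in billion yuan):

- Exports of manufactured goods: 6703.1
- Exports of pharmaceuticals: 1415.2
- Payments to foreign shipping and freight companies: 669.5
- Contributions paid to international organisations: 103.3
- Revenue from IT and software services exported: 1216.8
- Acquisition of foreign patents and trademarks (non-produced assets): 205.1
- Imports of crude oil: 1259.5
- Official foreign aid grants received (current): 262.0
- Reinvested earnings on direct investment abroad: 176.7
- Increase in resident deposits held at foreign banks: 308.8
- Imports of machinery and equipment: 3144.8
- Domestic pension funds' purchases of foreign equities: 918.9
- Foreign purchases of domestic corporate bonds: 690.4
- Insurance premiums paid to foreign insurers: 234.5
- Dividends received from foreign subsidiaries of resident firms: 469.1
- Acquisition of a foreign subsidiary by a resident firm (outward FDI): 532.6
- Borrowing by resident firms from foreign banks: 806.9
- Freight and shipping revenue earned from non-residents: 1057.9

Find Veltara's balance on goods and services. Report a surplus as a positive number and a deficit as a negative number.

5084.7

Goods: 1415.2 - 3144.8 + 6703.1 - 1259.5 = 3714.0
Services: -234.5 + 1216.8 + 1057.9 - 669.5 = 1370.7
Trade balance = 3714.0 + 1370.7 = 5084.7
(Excluded from the trade balance — secondary income: contributions paid to international organisations 103.3, official foreign aid grants received (current) 262.0; capital account: acquisition of foreign patents and trademarks (non-produced assets) 205.1; primary income: reinvested earnings on direct investment abroad 176.7, dividends received from foreign subsidiaries of resident firms 469.1; financial account: increase in resident deposits held at foreign banks 308.8, domestic pension funds' purchases of foreign equities 918.9, foreign purchases of domestic corporate bonds 690.4, acquisition of a foreign subsidiary by a resident firm (outward FDI) 532.6, borrowing by resident firms from foreign banks 806.9.)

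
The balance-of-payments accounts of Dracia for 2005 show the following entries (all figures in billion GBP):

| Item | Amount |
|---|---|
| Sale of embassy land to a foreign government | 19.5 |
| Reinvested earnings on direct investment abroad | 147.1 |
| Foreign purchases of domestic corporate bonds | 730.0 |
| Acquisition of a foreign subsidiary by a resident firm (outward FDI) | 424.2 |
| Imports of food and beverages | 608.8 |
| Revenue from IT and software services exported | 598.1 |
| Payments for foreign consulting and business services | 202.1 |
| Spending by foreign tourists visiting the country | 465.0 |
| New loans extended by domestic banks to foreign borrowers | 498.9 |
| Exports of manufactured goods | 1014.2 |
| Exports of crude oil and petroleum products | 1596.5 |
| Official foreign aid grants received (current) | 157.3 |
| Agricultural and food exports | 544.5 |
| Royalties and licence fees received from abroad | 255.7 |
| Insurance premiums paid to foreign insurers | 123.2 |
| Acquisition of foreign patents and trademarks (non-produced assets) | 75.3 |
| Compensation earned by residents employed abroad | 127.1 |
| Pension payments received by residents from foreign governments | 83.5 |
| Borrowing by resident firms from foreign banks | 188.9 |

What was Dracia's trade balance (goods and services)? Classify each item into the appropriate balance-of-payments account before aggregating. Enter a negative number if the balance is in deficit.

Goods: 1596.5 + 1014.2 - 608.8 + 544.5 = 2546.4
Services: 255.7 + 598.1 - 123.2 + 465.0 - 202.1 = 993.5
Trade balance = 2546.4 + 993.5 = 3539.9
(Excluded from the trade balance — capital account: sale of embassy land to a foreign government 19.5, acquisition of foreign patents and trademarks (non-produced assets) 75.3; primary income: reinvested earnings on direct investment abroad 147.1, compensation earned by residents employed abroad 127.1; financial account: foreign purchases of domestic corporate bonds 730.0, acquisition of a foreign subsidiary by a resident firm (outward FDI) 424.2, new loans extended by domestic banks to foreign borrowers 498.9, borrowing by resident firms from foreign banks 188.9; secondary income: official foreign aid grants received (current) 157.3, pension payments received by residents from foreign governments 83.5.)

3539.9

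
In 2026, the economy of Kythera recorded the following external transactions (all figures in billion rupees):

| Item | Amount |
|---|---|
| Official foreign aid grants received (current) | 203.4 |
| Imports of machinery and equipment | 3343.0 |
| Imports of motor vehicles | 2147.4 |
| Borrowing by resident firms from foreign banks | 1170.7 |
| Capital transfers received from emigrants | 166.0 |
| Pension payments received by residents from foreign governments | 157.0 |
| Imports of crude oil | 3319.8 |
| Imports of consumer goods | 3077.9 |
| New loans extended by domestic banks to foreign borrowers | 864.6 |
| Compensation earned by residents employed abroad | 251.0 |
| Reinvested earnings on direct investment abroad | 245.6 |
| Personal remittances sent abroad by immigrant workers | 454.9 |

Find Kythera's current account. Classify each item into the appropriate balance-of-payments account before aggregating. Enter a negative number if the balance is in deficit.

Goods: -2147.4 - 3343.0 - 3077.9 - 3319.8 = -11888.1
Primary income: 245.6 + 251.0 = 496.6
Secondary income: 157.0 - 454.9 + 203.4 = -94.5
Current account = (-11888.1) + 496.6 + (-94.5) = -11486.0
(Excluded from the current account — financial account: borrowing by resident firms from foreign banks 1170.7, new loans extended by domestic banks to foreign borrowers 864.6; capital account: capital transfers received from emigrants 166.0.)

-11486.0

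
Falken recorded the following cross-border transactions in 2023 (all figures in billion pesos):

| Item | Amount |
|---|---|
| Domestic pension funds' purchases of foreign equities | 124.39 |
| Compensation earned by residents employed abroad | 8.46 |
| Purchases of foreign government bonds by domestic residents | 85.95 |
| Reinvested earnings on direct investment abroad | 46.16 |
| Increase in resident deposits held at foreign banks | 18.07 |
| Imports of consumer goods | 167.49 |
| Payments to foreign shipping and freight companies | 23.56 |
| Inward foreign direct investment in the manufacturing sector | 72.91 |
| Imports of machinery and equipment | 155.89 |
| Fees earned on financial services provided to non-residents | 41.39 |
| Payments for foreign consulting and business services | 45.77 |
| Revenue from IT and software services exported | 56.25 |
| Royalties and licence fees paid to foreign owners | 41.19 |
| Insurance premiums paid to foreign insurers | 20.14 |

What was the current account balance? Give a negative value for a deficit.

Goods: -155.89 - 167.49 = -323.38
Services: 56.25 - 23.56 - 20.14 - 45.77 - 41.19 + 41.39 = -33.02
Primary income: 8.46 + 46.16 = 54.62
Current account = (-323.38) + (-33.02) + 54.62 = -301.78
(Excluded from the current account — financial account: domestic pension funds' purchases of foreign equities 124.39, purchases of foreign government bonds by domestic residents 85.95, increase in resident deposits held at foreign banks 18.07, inward foreign direct investment in the manufacturing sector 72.91.)

-301.78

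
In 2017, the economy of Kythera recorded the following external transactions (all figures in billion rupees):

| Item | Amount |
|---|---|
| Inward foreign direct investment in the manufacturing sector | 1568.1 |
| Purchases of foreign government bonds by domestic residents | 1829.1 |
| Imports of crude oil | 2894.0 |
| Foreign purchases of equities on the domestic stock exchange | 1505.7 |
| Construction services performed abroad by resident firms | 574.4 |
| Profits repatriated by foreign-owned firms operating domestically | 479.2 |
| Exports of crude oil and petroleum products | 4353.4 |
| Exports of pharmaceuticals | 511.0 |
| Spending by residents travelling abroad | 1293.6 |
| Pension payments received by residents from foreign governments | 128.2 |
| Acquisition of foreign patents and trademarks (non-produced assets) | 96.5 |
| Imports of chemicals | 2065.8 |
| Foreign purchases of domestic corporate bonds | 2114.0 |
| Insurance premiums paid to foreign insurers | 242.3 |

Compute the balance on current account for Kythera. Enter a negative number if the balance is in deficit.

Goods: 511.0 - 2065.8 - 2894.0 + 4353.4 = -95.4
Services: -242.3 - 1293.6 + 574.4 = -961.5
Primary income: -479.2
Secondary income: 128.2
Current account = (-95.4) + (-961.5) + (-479.2) + 128.2 = -1407.9
(Excluded from the current account — financial account: inward foreign direct investment in the manufacturing sector 1568.1, purchases of foreign government bonds by domestic residents 1829.1, foreign purchases of equities on the domestic stock exchange 1505.7, foreign purchases of domestic corporate bonds 2114.0; capital account: acquisition of foreign patents and trademarks (non-produced assets) 96.5.)

-1407.9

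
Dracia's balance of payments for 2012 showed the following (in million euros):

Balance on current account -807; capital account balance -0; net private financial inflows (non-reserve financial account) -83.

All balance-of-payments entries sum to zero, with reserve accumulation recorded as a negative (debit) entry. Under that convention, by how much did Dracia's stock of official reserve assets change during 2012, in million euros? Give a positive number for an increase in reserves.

-890

Official reserve transactions balance = -((-807) + -0 + (-83)) = 890
An accumulation of reserves is recorded as a debit (negative entry), so the change in the stock of reserves is the negative of that balance.
Change in official reserves = -(890) = -890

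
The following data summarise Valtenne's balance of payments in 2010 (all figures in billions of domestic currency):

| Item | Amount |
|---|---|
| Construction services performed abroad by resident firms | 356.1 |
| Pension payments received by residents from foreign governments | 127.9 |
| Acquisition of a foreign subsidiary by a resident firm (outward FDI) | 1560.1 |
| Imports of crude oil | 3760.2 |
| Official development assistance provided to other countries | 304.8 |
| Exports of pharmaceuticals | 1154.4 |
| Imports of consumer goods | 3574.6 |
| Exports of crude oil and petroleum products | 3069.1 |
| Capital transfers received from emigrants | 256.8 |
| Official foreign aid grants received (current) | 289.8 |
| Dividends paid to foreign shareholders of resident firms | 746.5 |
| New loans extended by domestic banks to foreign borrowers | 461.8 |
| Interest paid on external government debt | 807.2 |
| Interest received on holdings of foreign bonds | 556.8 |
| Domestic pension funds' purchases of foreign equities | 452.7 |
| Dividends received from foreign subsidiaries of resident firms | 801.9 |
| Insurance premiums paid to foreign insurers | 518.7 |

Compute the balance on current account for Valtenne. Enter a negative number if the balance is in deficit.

-3356.0

Goods: 1154.4 + 3069.1 - 3574.6 - 3760.2 = -3111.3
Services: 356.1 - 518.7 = -162.6
Primary income: -807.2 + 801.9 - 746.5 + 556.8 = -195.0
Secondary income: 289.8 - 304.8 + 127.9 = 112.9
Current account = (-3111.3) + (-162.6) + (-195.0) + 112.9 = -3356.0
(Excluded from the current account — financial account: acquisition of a foreign subsidiary by a resident firm (outward FDI) 1560.1, new loans extended by domestic banks to foreign borrowers 461.8, domestic pension funds' purchases of foreign equities 452.7; capital account: capital transfers received from emigrants 256.8.)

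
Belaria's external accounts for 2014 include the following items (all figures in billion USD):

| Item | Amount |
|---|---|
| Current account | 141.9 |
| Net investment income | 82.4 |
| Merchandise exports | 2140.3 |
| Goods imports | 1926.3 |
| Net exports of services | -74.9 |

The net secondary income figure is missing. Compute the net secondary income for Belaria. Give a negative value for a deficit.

-79.6

Current account = goods balance + services balance + net primary income + net secondary income
Sum of the known components = 221.5
Net secondary income = CA - (known components) = 141.9 - 221.5 = -79.6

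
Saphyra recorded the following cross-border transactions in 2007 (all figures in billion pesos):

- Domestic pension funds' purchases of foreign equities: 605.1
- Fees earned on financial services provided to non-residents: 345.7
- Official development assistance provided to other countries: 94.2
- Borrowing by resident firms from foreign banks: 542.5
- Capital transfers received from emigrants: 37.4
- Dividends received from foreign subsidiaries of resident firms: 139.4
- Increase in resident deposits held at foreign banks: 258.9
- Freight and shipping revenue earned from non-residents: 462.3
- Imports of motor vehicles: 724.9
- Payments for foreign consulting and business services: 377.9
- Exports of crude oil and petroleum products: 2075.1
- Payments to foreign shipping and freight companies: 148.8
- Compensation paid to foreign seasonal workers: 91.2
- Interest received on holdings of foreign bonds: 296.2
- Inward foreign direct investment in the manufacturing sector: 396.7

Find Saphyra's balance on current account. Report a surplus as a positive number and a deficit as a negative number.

Goods: 2075.1 - 724.9 = 1350.2
Services: 345.7 + 462.3 - 377.9 - 148.8 = 281.3
Primary income: 139.4 + 296.2 - 91.2 = 344.4
Secondary income: -94.2
Current account = 1350.2 + 281.3 + 344.4 + (-94.2) = 1881.7
(Excluded from the current account — financial account: domestic pension funds' purchases of foreign equities 605.1, borrowing by resident firms from foreign banks 542.5, increase in resident deposits held at foreign banks 258.9, inward foreign direct investment in the manufacturing sector 396.7; capital account: capital transfers received from emigrants 37.4.)

1881.7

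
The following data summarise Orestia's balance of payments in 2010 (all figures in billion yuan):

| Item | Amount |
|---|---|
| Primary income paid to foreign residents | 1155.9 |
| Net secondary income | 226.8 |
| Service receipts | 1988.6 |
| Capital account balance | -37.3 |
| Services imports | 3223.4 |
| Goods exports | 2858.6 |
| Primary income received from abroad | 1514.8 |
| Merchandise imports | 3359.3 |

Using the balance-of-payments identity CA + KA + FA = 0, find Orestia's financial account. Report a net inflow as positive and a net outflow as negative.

1187.1

Goods balance = 2858.6 - 3359.3 = -500.7
Services balance = 1988.6 - 3223.4 = -1234.8
Trade balance (goods + services) = -500.7 + (-1234.8) = -1735.5
Net primary income = 1514.8 - 1155.9 = 358.9
Net secondary income = 226.8
Current account = -1735.5 + 358.9 + 226.8 = -1149.8
Financial account = -(-1149.8 + (-37.3)) = 1187.1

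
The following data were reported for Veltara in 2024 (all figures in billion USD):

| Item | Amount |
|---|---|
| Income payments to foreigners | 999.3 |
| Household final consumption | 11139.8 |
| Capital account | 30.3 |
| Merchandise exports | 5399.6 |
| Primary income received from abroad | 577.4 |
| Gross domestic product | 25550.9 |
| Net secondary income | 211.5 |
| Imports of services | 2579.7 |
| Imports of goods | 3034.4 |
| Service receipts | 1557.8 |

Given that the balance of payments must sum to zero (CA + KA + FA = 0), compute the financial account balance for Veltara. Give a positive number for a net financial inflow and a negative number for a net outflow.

Goods balance = 5399.6 - 3034.4 = 2365.2
Services balance = 1557.8 - 2579.7 = -1021.9
Trade balance (goods + services) = 2365.2 + (-1021.9) = 1343.3
Net primary income = 577.4 - 999.3 = -421.9
Net secondary income = 211.5
Current account = 1343.3 + (-421.9) + 211.5 = 1132.9
Financial account = -(1132.9 + 30.3) = -1163.2

-1163.2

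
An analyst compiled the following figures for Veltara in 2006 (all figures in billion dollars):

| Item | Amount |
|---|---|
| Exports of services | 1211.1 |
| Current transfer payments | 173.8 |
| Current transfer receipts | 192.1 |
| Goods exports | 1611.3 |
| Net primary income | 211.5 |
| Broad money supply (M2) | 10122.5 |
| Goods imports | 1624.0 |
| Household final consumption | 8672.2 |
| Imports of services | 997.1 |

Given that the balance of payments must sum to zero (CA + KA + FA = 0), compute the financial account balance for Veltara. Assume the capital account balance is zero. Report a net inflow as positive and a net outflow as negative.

-431.1

Goods balance = 1611.3 - 1624.0 = -12.7
Services balance = 1211.1 - 997.1 = 214.0
Trade balance (goods + services) = -12.7 + 214.0 = 201.3
Net primary income = 211.5
Net secondary income = 192.1 - 173.8 = 18.3
Current account = 201.3 + 211.5 + 18.3 = 431.1
Financial account = -(431.1) = -431.1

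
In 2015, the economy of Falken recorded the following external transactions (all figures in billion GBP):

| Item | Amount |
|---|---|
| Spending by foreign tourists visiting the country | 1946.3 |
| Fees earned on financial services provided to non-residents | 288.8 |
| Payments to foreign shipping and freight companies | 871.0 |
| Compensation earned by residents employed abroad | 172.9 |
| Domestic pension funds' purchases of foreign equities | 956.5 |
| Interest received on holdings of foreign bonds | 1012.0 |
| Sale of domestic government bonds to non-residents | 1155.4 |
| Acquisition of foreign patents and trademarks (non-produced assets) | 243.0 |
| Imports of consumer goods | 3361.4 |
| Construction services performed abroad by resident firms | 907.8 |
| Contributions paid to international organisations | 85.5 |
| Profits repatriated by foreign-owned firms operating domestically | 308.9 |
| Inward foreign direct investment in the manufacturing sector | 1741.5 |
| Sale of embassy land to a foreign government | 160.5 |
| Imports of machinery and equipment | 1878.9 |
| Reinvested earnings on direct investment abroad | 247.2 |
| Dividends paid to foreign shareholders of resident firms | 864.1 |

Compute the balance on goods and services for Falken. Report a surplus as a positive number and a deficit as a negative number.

Goods: -3361.4 - 1878.9 = -5240.3
Services: -871.0 + 1946.3 + 907.8 + 288.8 = 2271.9
Trade balance = -5240.3 + 2271.9 = -2968.4
(Excluded from the trade balance — primary income: compensation earned by residents employed abroad 172.9, interest received on holdings of foreign bonds 1012.0, profits repatriated by foreign-owned firms operating domestically 308.9, reinvested earnings on direct investment abroad 247.2, dividends paid to foreign shareholders of resident firms 864.1; financial account: domestic pension funds' purchases of foreign equities 956.5, sale of domestic government bonds to non-residents 1155.4, inward foreign direct investment in the manufacturing sector 1741.5; capital account: acquisition of foreign patents and trademarks (non-produced assets) 243.0, sale of embassy land to a foreign government 160.5; secondary income: contributions paid to international organisations 85.5.)

-2968.4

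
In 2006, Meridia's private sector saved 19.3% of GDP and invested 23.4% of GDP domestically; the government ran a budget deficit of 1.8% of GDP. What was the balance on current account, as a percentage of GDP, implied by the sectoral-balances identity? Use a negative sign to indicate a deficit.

By the sectoral-balances identity, CA = (S_private - I) + (T - G).
Private balance = 19.3 - 23.4 = -4.1
Government balance (T - G) = -1.8
CA = -4.1 + (-1.8) = -5.9

-5.9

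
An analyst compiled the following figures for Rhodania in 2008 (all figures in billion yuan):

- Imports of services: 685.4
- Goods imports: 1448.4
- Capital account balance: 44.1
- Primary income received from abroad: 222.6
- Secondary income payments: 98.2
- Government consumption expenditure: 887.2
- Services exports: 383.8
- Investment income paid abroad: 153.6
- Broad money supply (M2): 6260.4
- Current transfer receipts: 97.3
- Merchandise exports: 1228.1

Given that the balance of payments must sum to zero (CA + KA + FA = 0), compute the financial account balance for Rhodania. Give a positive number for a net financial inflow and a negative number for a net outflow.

Goods balance = 1228.1 - 1448.4 = -220.3
Services balance = 383.8 - 685.4 = -301.6
Trade balance (goods + services) = -220.3 + (-301.6) = -521.9
Net primary income = 222.6 - 153.6 = 69.0
Net secondary income = 97.3 - 98.2 = -0.9
Current account = -521.9 + 69.0 + (-0.9) = -453.8
Financial account = -(-453.8 + 44.1) = 409.7

409.7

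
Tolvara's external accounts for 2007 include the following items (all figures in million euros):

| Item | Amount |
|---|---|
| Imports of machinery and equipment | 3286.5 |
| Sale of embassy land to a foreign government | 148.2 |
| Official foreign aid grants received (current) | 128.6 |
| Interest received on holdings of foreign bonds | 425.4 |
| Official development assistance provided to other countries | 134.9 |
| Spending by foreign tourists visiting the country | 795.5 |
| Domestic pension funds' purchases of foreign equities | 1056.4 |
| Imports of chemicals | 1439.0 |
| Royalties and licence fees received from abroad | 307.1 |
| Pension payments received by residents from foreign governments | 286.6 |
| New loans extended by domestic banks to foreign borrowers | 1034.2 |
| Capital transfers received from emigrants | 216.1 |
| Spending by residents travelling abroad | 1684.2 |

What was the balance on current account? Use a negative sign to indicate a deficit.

-4601.4

Goods: -1439.0 - 3286.5 = -4725.5
Services: 795.5 - 1684.2 + 307.1 = -581.6
Primary income: 425.4
Secondary income: 286.6 - 134.9 + 128.6 = 280.3
Current account = (-4725.5) + (-581.6) + 425.4 + 280.3 = -4601.4
(Excluded from the current account — capital account: sale of embassy land to a foreign government 148.2, capital transfers received from emigrants 216.1; financial account: domestic pension funds' purchases of foreign equities 1056.4, new loans extended by domestic banks to foreign borrowers 1034.2.)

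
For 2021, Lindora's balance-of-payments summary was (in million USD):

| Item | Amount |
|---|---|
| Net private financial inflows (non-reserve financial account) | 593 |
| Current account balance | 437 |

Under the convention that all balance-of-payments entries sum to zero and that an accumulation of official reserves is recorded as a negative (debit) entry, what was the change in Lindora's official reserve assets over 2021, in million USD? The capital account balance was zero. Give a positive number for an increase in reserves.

Official reserve transactions balance = -(437 + 593) = -1030
An accumulation of reserves is recorded as a debit (negative entry), so the change in the stock of reserves is the negative of that balance.
Change in official reserves = -(-1030) = 1030

1030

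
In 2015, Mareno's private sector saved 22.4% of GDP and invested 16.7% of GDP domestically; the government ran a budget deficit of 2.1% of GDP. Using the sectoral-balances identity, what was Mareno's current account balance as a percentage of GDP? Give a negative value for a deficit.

3.6

By the sectoral-balances identity, CA = (S_private - I) + (T - G).
Private balance = 22.4 - 16.7 = 5.7
Government balance (T - G) = -2.1
CA = 5.7 + (-2.1) = 3.6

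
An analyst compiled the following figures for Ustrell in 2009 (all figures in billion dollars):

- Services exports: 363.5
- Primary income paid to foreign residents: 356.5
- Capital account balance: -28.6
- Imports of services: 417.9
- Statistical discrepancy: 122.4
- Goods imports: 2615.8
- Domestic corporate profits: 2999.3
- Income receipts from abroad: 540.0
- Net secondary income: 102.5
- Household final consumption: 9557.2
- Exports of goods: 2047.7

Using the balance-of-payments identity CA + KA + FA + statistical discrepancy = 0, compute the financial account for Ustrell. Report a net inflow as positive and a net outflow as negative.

Goods balance = 2047.7 - 2615.8 = -568.1
Services balance = 363.5 - 417.9 = -54.4
Trade balance (goods + services) = -568.1 + (-54.4) = -622.5
Net primary income = 540.0 - 356.5 = 183.5
Net secondary income = 102.5
Current account = -622.5 + 183.5 + 102.5 = -336.5
Financial account = -(-336.5 + (-28.6) + 122.4) = 242.7

242.7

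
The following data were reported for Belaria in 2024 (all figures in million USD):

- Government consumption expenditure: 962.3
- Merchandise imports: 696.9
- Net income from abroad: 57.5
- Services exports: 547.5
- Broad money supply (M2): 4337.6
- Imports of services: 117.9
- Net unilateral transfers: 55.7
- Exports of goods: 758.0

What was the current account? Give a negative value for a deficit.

Goods balance = 758.0 - 696.9 = 61.1
Services balance = 547.5 - 117.9 = 429.6
Trade balance (goods + services) = 61.1 + 429.6 = 490.7
Net primary income = 57.5
Net secondary income = 55.7
Current account = 490.7 + 57.5 + 55.7 = 603.9

603.9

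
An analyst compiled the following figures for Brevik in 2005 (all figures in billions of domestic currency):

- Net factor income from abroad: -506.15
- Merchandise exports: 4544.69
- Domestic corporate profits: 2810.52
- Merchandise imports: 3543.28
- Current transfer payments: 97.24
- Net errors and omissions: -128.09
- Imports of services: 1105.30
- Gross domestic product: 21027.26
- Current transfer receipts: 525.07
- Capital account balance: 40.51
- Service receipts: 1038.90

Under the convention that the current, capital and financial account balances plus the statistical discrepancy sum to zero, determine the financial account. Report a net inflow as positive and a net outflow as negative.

-769.11

Goods balance = 4544.69 - 3543.28 = 1001.41
Services balance = 1038.90 - 1105.30 = -66.40
Trade balance (goods + services) = 1001.41 + (-66.40) = 935.01
Net primary income = -506.15
Net secondary income = 525.07 - 97.24 = 427.83
Current account = 935.01 + (-506.15) + 427.83 = 856.69
Financial account = -(856.69 + 40.51 + (-128.09)) = -769.11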